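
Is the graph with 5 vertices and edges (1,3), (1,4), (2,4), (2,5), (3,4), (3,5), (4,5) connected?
Yes (BFS from 1 visits [1, 3, 4, 5, 2] — all 5 vertices reached)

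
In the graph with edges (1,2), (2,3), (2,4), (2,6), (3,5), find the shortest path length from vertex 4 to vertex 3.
2 (path: 4 -> 2 -> 3, 2 edges)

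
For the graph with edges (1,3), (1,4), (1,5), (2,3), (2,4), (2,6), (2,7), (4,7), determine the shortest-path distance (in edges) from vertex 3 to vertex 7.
2 (path: 3 -> 2 -> 7, 2 edges)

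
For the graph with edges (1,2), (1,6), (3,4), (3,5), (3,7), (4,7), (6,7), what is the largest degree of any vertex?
3 (attained at vertices 3, 7)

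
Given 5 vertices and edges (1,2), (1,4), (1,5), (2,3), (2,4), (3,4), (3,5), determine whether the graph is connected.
Yes (BFS from 1 visits [1, 2, 4, 5, 3] — all 5 vertices reached)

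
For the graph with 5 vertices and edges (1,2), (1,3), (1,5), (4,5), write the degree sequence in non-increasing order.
[3, 2, 1, 1, 1] (degrees: deg(1)=3, deg(2)=1, deg(3)=1, deg(4)=1, deg(5)=2)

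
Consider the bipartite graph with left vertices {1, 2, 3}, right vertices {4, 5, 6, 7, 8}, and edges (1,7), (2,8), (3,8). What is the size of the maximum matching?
2 (matching: (1,7), (2,8); upper bound min(|L|,|R|) = min(3,5) = 3)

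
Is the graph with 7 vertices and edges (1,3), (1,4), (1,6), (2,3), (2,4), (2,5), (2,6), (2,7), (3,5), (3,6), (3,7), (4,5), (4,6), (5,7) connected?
Yes (BFS from 1 visits [1, 3, 4, 6, 2, 5, 7] — all 7 vertices reached)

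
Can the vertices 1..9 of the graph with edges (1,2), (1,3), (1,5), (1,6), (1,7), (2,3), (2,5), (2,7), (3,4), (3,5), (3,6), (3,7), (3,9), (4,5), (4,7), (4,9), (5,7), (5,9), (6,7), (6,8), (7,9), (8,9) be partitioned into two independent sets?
No (odd cycle of length 3: 6 -> 1 -> 7 -> 6)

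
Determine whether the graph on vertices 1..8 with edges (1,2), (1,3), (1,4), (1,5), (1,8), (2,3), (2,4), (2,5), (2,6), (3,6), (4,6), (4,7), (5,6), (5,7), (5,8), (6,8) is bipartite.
No (odd cycle of length 3: 3 -> 1 -> 2 -> 3)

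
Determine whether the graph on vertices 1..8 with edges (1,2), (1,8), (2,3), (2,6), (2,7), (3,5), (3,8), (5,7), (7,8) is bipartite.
Yes. Partition: {1, 3, 4, 6, 7}, {2, 5, 8}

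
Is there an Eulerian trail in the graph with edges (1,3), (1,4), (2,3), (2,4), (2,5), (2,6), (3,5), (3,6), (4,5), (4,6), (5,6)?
Yes — and in fact it has an Eulerian circuit (the graph is connected and all 6 vertices have even degree)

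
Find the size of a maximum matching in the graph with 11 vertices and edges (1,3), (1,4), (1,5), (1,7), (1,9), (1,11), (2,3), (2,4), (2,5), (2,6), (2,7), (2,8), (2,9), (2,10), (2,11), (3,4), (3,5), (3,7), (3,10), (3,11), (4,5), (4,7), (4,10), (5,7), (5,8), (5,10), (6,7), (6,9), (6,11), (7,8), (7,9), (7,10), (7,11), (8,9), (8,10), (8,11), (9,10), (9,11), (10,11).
5 (matching: (1,5), (2,6), (3,11), (7,8), (9,10); upper bound floor(n/2) = floor(11/2) = 5)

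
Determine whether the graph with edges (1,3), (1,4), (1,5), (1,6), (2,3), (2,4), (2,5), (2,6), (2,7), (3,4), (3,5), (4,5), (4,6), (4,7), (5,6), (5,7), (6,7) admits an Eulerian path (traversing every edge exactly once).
Yes (the graph is connected and exactly 2 vertices have odd degree: {2, 6}; any Eulerian path must start and end at those)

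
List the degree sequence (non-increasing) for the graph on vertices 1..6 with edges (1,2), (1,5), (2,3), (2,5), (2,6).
[4, 2, 2, 1, 1, 0] (degrees: deg(1)=2, deg(2)=4, deg(3)=1, deg(4)=0, deg(5)=2, deg(6)=1)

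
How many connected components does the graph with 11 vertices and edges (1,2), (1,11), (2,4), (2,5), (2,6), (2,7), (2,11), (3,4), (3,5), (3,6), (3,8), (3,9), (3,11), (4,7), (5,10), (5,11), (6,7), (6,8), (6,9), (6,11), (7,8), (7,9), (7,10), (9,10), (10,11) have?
1 (components: {1, 2, 3, 4, 5, 6, 7, 8, 9, 10, 11})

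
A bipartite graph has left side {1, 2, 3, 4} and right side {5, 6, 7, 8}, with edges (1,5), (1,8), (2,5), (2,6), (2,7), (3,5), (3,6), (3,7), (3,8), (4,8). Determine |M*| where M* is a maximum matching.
4 (matching: (1,5), (2,7), (3,6), (4,8); upper bound min(|L|,|R|) = min(4,4) = 4)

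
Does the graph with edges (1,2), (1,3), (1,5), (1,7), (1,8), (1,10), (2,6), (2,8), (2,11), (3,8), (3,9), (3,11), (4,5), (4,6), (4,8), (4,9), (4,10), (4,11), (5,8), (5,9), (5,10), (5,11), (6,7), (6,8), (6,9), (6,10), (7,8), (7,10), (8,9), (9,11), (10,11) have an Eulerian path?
Yes — and in fact it has an Eulerian circuit (the graph is connected and all 11 vertices have even degree)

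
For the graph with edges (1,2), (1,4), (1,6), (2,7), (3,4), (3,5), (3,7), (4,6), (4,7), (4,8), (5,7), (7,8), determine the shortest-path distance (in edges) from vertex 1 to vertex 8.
2 (path: 1 -> 4 -> 8, 2 edges)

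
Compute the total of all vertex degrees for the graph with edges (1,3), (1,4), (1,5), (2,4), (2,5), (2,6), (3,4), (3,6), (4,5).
18 (handshake: sum of degrees = 2|E| = 2 x 9 = 18)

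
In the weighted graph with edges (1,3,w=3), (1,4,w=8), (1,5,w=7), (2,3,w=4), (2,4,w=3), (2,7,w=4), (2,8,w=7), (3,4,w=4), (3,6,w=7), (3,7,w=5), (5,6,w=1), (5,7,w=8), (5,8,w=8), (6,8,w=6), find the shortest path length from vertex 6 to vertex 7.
9 (path: 6 -> 5 -> 7; weights 1 + 8 = 9)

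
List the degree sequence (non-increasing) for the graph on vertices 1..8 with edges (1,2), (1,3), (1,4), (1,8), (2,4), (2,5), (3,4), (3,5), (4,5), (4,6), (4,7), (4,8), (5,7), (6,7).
[7, 4, 4, 3, 3, 3, 2, 2] (degrees: deg(1)=4, deg(2)=3, deg(3)=3, deg(4)=7, deg(5)=4, deg(6)=2, deg(7)=3, deg(8)=2)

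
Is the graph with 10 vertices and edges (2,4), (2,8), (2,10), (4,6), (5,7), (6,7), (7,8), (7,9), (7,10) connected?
No, it has 3 components: {1}, {2, 4, 5, 6, 7, 8, 9, 10}, {3}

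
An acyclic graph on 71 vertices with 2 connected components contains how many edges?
69 (Each of the 2 component trees on V_i vertices has V_i - 1 edges; summing gives V - C = 71 - 2 = 69)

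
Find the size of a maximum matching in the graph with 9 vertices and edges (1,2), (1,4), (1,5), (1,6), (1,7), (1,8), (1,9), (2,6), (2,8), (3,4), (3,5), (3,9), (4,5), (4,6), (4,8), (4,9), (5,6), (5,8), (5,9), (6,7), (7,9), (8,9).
4 (matching: (2,8), (3,5), (4,9), (6,7); upper bound floor(n/2) = floor(9/2) = 4)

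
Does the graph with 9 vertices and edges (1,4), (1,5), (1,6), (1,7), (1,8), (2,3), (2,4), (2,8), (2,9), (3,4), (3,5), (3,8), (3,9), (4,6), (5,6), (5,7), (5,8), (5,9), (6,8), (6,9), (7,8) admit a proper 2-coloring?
No (odd cycle of length 3: 8 -> 1 -> 5 -> 8)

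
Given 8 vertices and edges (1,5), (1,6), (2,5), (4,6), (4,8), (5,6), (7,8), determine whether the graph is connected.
No, it has 2 components: {1, 2, 4, 5, 6, 7, 8}, {3}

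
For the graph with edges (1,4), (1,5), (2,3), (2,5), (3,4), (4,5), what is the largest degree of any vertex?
3 (attained at vertices 4, 5)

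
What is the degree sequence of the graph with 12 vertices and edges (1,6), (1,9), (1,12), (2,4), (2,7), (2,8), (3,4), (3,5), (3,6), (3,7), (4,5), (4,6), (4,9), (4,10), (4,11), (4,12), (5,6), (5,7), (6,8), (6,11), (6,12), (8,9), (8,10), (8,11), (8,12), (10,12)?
[8, 7, 6, 5, 4, 4, 3, 3, 3, 3, 3, 3] (degrees: deg(1)=3, deg(2)=3, deg(3)=4, deg(4)=8, deg(5)=4, deg(6)=7, deg(7)=3, deg(8)=6, deg(9)=3, deg(10)=3, deg(11)=3, deg(12)=5)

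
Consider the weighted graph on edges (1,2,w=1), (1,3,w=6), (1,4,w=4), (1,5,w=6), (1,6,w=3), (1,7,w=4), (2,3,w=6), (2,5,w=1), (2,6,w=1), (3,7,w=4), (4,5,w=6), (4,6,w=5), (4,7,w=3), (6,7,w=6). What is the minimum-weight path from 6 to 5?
2 (path: 6 -> 2 -> 5; weights 1 + 1 = 2)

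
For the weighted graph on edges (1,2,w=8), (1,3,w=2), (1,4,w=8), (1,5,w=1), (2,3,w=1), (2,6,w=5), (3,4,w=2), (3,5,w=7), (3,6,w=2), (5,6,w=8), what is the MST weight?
8 (MST edges: (1,3,w=2), (1,5,w=1), (2,3,w=1), (3,4,w=2), (3,6,w=2); sum of weights 2 + 1 + 1 + 2 + 2 = 8)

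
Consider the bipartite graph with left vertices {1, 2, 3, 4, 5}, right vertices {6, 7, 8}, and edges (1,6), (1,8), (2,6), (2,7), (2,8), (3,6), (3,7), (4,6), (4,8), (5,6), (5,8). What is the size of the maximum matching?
3 (matching: (1,8), (2,7), (3,6); upper bound min(|L|,|R|) = min(5,3) = 3)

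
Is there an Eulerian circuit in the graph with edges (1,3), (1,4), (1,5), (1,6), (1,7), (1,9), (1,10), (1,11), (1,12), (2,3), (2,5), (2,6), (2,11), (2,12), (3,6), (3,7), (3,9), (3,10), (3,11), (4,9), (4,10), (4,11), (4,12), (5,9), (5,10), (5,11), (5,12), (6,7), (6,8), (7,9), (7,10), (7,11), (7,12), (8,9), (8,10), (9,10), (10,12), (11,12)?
No (10 vertices have odd degree: {1, 2, 3, 4, 6, 7, 8, 9, 11, 12}; Eulerian circuit requires 0)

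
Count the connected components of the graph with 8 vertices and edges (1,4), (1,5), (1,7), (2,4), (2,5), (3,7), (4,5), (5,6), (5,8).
1 (components: {1, 2, 3, 4, 5, 6, 7, 8})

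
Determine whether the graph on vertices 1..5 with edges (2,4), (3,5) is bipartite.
Yes. Partition: {1, 2, 3}, {4, 5}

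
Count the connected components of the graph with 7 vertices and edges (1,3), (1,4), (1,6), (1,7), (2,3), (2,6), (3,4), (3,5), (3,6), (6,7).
1 (components: {1, 2, 3, 4, 5, 6, 7})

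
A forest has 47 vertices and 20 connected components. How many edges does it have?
27 (Each of the 20 component trees on V_i vertices has V_i - 1 edges; summing gives V - C = 47 - 20 = 27)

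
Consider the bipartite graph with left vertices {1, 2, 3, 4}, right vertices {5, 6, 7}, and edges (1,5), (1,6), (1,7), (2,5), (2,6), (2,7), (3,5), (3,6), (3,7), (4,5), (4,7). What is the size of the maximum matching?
3 (matching: (1,7), (2,6), (3,5); upper bound min(|L|,|R|) = min(4,3) = 3)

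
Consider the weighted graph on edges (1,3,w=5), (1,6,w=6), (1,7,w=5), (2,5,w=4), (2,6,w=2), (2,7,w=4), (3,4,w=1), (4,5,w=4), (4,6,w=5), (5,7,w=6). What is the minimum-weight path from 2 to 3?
8 (path: 2 -> 6 -> 4 -> 3; weights 2 + 5 + 1 = 8)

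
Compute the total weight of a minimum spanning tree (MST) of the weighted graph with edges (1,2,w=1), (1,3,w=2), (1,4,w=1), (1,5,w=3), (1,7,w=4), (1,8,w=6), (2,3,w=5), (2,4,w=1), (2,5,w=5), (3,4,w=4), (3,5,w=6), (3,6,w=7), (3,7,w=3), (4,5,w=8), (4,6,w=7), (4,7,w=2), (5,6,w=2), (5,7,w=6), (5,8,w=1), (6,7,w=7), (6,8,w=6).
12 (MST edges: (1,2,w=1), (1,3,w=2), (1,4,w=1), (1,5,w=3), (4,7,w=2), (5,6,w=2), (5,8,w=1); sum of weights 1 + 2 + 1 + 3 + 2 + 2 + 1 = 12)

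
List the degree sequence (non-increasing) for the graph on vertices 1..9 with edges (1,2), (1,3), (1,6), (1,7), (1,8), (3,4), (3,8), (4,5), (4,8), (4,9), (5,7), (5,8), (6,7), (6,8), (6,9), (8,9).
[6, 5, 4, 4, 3, 3, 3, 3, 1] (degrees: deg(1)=5, deg(2)=1, deg(3)=3, deg(4)=4, deg(5)=3, deg(6)=4, deg(7)=3, deg(8)=6, deg(9)=3)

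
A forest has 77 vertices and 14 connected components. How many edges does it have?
63 (Each of the 14 component trees on V_i vertices has V_i - 1 edges; summing gives V - C = 77 - 14 = 63)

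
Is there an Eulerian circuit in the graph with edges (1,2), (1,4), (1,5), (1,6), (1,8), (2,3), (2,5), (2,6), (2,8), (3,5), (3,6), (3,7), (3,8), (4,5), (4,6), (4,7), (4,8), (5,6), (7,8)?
No (8 vertices have odd degree: {1, 2, 3, 4, 5, 6, 7, 8}; Eulerian circuit requires 0)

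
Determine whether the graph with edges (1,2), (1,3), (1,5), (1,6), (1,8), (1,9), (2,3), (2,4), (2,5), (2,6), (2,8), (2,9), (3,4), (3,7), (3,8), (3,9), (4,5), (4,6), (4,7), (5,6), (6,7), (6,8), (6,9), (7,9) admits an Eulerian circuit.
No (4 vertices have odd degree: {2, 4, 6, 9}; Eulerian circuit requires 0)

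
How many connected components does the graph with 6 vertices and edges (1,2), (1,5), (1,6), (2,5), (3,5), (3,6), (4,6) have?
1 (components: {1, 2, 3, 4, 5, 6})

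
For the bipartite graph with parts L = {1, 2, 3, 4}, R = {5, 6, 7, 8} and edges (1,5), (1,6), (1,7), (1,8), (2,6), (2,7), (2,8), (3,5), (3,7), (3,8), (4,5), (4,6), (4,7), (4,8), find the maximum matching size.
4 (matching: (1,8), (2,7), (3,5), (4,6); upper bound min(|L|,|R|) = min(4,4) = 4)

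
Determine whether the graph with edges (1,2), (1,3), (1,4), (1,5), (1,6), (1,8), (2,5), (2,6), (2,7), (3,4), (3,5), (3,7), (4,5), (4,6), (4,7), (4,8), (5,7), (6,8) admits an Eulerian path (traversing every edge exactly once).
Yes (the graph is connected and exactly 2 vertices have odd degree: {5, 8}; any Eulerian path must start and end at those)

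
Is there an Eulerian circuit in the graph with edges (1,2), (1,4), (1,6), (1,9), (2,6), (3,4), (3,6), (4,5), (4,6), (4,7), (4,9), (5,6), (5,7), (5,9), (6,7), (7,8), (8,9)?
Yes (the graph is connected and all 9 vertices have even degree)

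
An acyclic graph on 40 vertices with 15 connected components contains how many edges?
25 (Each of the 15 component trees on V_i vertices has V_i - 1 edges; summing gives V - C = 40 - 15 = 25)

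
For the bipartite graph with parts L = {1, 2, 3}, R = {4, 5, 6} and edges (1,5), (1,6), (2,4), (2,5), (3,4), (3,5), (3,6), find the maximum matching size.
3 (matching: (1,6), (2,5), (3,4); upper bound min(|L|,|R|) = min(3,3) = 3)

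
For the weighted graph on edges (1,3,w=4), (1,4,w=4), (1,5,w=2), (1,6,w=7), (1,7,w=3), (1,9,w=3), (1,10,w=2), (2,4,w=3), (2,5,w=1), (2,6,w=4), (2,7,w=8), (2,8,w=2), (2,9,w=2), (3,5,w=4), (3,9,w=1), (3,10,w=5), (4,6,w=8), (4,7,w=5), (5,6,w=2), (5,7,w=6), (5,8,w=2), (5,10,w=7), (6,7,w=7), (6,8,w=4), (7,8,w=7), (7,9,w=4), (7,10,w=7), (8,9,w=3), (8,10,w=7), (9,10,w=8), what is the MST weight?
18 (MST edges: (1,5,w=2), (1,7,w=3), (1,10,w=2), (2,4,w=3), (2,5,w=1), (2,8,w=2), (2,9,w=2), (3,9,w=1), (5,6,w=2); sum of weights 2 + 3 + 2 + 3 + 1 + 2 + 2 + 1 + 2 = 18)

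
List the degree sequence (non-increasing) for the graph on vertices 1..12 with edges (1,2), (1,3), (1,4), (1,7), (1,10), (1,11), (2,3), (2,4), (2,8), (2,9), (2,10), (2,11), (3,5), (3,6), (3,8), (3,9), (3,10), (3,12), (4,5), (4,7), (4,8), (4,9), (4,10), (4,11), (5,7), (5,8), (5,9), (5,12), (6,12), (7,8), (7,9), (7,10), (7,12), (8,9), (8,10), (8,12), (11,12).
[8, 8, 8, 7, 7, 6, 6, 6, 6, 6, 4, 2] (degrees: deg(1)=6, deg(2)=7, deg(3)=8, deg(4)=8, deg(5)=6, deg(6)=2, deg(7)=7, deg(8)=8, deg(9)=6, deg(10)=6, deg(11)=4, deg(12)=6)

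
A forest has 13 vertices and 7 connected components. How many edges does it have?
6 (Each of the 7 component trees on V_i vertices has V_i - 1 edges; summing gives V - C = 13 - 7 = 6)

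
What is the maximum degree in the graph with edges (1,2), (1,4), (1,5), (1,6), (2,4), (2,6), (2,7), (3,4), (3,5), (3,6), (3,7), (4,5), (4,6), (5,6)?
5 (attained at vertices 4, 6)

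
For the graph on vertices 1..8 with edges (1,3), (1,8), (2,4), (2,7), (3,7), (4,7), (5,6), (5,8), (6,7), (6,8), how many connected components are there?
1 (components: {1, 2, 3, 4, 5, 6, 7, 8})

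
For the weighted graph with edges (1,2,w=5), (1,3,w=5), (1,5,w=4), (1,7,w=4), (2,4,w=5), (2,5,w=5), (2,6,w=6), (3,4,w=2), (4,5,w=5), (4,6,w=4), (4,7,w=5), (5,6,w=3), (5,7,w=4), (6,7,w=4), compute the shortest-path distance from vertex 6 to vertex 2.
6 (path: 6 -> 2; weights 6 = 6)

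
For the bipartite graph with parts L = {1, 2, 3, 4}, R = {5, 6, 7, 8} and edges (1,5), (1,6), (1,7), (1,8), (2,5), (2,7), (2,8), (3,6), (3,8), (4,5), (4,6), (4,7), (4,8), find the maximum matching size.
4 (matching: (1,8), (2,7), (3,6), (4,5); upper bound min(|L|,|R|) = min(4,4) = 4)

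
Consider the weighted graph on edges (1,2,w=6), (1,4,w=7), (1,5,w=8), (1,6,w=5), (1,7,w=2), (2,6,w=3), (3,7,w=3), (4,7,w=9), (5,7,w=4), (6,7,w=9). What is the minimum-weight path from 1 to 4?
7 (path: 1 -> 4; weights 7 = 7)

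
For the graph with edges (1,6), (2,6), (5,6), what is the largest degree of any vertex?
3 (attained at vertex 6)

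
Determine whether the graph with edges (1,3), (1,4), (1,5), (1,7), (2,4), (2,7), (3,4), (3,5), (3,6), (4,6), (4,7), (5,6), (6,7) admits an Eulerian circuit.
No (2 vertices have odd degree: {4, 5}; Eulerian circuit requires 0)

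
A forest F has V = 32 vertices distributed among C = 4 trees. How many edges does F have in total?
28 (Each of the 4 component trees on V_i vertices has V_i - 1 edges; summing gives V - C = 32 - 4 = 28)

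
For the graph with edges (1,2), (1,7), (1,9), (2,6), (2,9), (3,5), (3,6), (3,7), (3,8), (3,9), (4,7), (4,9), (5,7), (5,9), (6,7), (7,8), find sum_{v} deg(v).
32 (handshake: sum of degrees = 2|E| = 2 x 16 = 32)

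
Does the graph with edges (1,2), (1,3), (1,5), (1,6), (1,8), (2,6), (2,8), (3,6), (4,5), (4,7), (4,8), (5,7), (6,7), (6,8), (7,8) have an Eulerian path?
No (6 vertices have odd degree: {1, 2, 4, 5, 6, 8}; Eulerian path requires 0 or 2)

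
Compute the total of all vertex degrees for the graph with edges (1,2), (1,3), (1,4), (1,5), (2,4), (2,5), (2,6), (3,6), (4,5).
18 (handshake: sum of degrees = 2|E| = 2 x 9 = 18)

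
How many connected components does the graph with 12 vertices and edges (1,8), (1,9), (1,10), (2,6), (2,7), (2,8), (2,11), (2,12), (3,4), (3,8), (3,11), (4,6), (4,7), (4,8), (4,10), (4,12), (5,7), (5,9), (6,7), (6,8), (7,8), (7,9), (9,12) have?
1 (components: {1, 2, 3, 4, 5, 6, 7, 8, 9, 10, 11, 12})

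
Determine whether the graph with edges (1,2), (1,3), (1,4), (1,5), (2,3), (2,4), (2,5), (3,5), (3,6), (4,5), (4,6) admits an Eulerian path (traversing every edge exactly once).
Yes — and in fact it has an Eulerian circuit (the graph is connected and all 6 vertices have even degree)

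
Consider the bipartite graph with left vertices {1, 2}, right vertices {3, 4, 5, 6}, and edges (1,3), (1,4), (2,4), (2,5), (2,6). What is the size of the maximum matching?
2 (matching: (1,4), (2,6); upper bound min(|L|,|R|) = min(2,4) = 2)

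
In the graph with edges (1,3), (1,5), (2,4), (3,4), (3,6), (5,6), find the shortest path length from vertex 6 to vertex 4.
2 (path: 6 -> 3 -> 4, 2 edges)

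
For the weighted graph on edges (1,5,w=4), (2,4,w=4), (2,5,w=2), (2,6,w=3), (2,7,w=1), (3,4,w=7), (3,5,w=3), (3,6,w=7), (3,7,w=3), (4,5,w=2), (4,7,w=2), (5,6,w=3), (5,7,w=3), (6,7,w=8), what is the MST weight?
15 (MST edges: (1,5,w=4), (2,5,w=2), (2,6,w=3), (2,7,w=1), (3,5,w=3), (4,5,w=2); sum of weights 4 + 2 + 3 + 1 + 3 + 2 = 15)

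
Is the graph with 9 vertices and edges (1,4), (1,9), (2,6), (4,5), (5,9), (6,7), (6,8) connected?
No, it has 3 components: {1, 4, 5, 9}, {2, 6, 7, 8}, {3}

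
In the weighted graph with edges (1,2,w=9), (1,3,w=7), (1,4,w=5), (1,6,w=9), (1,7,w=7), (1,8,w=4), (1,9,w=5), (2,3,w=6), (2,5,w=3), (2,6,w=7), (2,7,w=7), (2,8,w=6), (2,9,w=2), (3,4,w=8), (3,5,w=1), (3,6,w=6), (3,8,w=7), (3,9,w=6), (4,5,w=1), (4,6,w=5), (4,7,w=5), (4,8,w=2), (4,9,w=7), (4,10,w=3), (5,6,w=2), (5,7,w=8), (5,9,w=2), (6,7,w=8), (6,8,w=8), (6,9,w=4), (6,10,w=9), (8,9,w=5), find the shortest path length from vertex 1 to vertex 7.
7 (path: 1 -> 7; weights 7 = 7)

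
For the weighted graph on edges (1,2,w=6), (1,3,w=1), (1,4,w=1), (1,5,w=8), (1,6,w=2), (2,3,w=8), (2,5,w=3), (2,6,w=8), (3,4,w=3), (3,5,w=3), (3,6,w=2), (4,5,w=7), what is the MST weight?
10 (MST edges: (1,3,w=1), (1,4,w=1), (1,6,w=2), (2,5,w=3), (3,5,w=3); sum of weights 1 + 1 + 2 + 3 + 3 = 10)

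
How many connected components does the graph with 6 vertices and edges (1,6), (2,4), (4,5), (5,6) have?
2 (components: {1, 2, 4, 5, 6}, {3})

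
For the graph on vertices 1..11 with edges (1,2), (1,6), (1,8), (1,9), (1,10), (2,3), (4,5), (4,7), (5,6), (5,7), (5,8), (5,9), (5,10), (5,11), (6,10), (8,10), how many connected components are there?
1 (components: {1, 2, 3, 4, 5, 6, 7, 8, 9, 10, 11})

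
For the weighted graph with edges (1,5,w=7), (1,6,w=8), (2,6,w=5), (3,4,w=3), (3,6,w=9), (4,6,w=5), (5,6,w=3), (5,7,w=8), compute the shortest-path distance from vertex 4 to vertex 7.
16 (path: 4 -> 6 -> 5 -> 7; weights 5 + 3 + 8 = 16)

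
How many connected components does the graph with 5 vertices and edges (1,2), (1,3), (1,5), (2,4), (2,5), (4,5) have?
1 (components: {1, 2, 3, 4, 5})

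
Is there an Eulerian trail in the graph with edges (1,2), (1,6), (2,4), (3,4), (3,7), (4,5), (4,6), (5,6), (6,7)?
Yes — and in fact it has an Eulerian circuit (the graph is connected and all 7 vertices have even degree)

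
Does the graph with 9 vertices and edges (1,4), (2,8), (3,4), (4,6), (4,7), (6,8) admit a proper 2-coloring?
Yes. Partition: {1, 2, 3, 5, 6, 7, 9}, {4, 8}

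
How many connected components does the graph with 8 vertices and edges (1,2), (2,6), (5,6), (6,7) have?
4 (components: {1, 2, 5, 6, 7}, {3}, {4}, {8})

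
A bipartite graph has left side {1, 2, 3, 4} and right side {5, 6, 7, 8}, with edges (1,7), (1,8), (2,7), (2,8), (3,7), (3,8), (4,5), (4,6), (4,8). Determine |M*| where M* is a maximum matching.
3 (matching: (1,8), (2,7), (4,6); upper bound min(|L|,|R|) = min(4,4) = 4)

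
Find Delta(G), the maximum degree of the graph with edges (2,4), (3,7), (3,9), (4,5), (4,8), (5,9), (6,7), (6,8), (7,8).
3 (attained at vertices 4, 7, 8)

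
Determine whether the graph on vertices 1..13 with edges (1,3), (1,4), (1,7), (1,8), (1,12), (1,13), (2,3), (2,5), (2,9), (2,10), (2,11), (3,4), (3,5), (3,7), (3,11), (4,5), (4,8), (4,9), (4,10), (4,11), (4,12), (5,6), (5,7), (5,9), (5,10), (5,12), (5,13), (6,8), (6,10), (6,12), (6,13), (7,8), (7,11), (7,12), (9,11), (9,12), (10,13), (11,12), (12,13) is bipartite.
No (odd cycle of length 3: 7 -> 1 -> 12 -> 7)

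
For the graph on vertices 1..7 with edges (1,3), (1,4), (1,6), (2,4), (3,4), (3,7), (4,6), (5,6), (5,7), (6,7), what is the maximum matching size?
3 (matching: (2,4), (3,7), (5,6); upper bound floor(n/2) = floor(7/2) = 3)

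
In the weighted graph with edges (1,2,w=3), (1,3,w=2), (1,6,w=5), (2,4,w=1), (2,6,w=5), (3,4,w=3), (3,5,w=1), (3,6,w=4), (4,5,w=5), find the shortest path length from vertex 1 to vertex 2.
3 (path: 1 -> 2; weights 3 = 3)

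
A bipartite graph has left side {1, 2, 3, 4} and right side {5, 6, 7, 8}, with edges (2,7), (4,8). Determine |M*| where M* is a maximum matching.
2 (matching: (2,7), (4,8); upper bound min(|L|,|R|) = min(4,4) = 4)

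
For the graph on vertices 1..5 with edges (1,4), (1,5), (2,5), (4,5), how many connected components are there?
2 (components: {1, 2, 4, 5}, {3})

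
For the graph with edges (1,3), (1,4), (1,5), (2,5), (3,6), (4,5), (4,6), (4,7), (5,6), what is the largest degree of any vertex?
4 (attained at vertices 4, 5)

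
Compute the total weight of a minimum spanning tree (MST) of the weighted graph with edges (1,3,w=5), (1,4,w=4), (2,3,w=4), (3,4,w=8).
13 (MST edges: (1,3,w=5), (1,4,w=4), (2,3,w=4); sum of weights 5 + 4 + 4 = 13)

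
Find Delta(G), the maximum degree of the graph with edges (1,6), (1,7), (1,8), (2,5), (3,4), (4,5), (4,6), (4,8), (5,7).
4 (attained at vertex 4)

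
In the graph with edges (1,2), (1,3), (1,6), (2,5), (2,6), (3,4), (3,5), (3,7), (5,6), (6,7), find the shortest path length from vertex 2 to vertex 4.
3 (path: 2 -> 5 -> 3 -> 4, 3 edges)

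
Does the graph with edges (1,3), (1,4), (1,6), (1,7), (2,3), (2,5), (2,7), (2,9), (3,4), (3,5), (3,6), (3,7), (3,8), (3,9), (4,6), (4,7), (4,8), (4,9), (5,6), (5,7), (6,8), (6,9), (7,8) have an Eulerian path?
Yes — and in fact it has an Eulerian circuit (the graph is connected and all 9 vertices have even degree)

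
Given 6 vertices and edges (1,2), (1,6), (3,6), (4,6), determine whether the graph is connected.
No, it has 2 components: {1, 2, 3, 4, 6}, {5}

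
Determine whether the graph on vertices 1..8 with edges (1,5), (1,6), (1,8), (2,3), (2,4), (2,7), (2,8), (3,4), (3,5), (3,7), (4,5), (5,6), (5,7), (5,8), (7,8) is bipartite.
No (odd cycle of length 3: 5 -> 1 -> 6 -> 5)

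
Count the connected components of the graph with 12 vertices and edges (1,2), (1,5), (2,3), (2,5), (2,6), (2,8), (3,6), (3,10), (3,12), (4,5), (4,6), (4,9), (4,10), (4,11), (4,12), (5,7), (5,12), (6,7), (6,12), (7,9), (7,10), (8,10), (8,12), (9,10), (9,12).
1 (components: {1, 2, 3, 4, 5, 6, 7, 8, 9, 10, 11, 12})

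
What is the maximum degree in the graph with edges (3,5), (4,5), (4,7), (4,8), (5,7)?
3 (attained at vertices 4, 5)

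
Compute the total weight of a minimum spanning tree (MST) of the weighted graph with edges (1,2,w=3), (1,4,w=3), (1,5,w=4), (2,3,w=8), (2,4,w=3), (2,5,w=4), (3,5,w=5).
15 (MST edges: (1,2,w=3), (1,4,w=3), (1,5,w=4), (3,5,w=5); sum of weights 3 + 3 + 4 + 5 = 15)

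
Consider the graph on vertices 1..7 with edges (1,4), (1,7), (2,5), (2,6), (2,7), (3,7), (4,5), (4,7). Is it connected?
Yes (BFS from 1 visits [1, 4, 7, 5, 2, 3, 6] — all 7 vertices reached)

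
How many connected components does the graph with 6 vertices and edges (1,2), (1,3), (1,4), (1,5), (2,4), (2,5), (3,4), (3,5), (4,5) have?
2 (components: {1, 2, 3, 4, 5}, {6})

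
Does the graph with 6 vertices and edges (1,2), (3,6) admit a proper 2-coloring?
Yes. Partition: {1, 3, 4, 5}, {2, 6}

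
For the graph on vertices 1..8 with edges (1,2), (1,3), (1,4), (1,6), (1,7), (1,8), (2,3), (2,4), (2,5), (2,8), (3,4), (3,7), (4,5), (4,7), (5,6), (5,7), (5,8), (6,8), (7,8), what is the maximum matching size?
4 (matching: (1,8), (2,3), (4,7), (5,6); upper bound floor(n/2) = floor(8/2) = 4)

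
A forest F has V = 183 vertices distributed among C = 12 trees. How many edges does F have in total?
171 (Each of the 12 component trees on V_i vertices has V_i - 1 edges; summing gives V - C = 183 - 12 = 171)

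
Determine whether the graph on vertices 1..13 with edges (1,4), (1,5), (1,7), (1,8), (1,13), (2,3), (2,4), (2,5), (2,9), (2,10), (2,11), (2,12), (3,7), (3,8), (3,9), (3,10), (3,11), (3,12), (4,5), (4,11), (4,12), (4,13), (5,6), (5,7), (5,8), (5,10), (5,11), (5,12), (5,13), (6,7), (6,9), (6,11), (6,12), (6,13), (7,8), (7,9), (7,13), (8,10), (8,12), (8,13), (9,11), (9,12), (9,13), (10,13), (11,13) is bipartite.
No (odd cycle of length 3: 8 -> 1 -> 5 -> 8)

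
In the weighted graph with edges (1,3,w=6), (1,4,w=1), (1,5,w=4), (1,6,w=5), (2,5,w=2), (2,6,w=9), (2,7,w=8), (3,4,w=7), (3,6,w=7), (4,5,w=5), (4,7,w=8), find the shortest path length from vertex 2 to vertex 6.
9 (path: 2 -> 6; weights 9 = 9)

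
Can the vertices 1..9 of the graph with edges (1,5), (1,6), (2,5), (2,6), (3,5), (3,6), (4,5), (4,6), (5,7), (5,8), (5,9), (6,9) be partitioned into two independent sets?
Yes. Partition: {1, 2, 3, 4, 7, 8, 9}, {5, 6}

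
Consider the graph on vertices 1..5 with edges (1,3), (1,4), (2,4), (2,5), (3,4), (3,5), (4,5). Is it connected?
Yes (BFS from 1 visits [1, 3, 4, 5, 2] — all 5 vertices reached)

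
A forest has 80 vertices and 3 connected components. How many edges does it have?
77 (Each of the 3 component trees on V_i vertices has V_i - 1 edges; summing gives V - C = 80 - 3 = 77)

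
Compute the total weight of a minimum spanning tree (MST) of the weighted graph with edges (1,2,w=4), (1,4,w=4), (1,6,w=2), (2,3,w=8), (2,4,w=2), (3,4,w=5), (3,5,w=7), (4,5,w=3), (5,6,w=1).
13 (MST edges: (1,6,w=2), (2,4,w=2), (3,4,w=5), (4,5,w=3), (5,6,w=1); sum of weights 2 + 2 + 5 + 3 + 1 = 13)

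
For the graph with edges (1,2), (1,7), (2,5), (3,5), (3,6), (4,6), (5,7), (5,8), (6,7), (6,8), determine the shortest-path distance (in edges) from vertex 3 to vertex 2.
2 (path: 3 -> 5 -> 2, 2 edges)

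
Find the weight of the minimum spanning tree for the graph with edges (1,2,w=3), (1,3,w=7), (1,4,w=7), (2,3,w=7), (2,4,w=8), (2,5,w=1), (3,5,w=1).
12 (MST edges: (1,2,w=3), (1,4,w=7), (2,5,w=1), (3,5,w=1); sum of weights 3 + 7 + 1 + 1 = 12)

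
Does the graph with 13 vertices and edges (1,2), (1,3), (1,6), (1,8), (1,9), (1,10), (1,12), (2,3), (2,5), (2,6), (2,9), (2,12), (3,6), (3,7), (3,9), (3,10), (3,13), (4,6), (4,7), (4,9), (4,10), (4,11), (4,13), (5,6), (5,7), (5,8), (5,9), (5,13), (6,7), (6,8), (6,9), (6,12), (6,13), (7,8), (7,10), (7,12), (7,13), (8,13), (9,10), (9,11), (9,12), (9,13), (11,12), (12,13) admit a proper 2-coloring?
No (odd cycle of length 3: 8 -> 1 -> 6 -> 8)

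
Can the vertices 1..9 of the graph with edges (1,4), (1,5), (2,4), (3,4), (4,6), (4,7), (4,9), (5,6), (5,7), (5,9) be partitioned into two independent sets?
Yes. Partition: {1, 2, 3, 6, 7, 8, 9}, {4, 5}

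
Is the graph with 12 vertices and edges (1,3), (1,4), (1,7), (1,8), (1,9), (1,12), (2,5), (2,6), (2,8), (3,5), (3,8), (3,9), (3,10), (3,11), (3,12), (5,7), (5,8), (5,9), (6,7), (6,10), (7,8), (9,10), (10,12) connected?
Yes (BFS from 1 visits [1, 3, 4, 7, 8, 9, 12, 5, 10, 11, 6, 2] — all 12 vertices reached)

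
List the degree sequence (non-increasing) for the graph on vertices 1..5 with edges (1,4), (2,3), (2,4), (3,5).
[2, 2, 2, 1, 1] (degrees: deg(1)=1, deg(2)=2, deg(3)=2, deg(4)=2, deg(5)=1)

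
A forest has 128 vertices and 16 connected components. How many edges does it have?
112 (Each of the 16 component trees on V_i vertices has V_i - 1 edges; summing gives V - C = 128 - 16 = 112)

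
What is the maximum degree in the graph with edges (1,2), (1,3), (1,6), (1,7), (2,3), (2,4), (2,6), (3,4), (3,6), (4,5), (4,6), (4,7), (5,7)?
5 (attained at vertex 4)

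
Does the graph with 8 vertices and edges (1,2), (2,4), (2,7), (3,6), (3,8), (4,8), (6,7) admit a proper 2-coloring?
Yes. Partition: {1, 3, 4, 5, 7}, {2, 6, 8}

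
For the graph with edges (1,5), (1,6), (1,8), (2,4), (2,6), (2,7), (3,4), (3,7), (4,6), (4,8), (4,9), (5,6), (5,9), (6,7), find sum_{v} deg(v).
28 (handshake: sum of degrees = 2|E| = 2 x 14 = 28)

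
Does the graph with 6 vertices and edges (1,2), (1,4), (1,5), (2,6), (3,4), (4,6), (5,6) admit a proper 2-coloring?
Yes. Partition: {1, 3, 6}, {2, 4, 5}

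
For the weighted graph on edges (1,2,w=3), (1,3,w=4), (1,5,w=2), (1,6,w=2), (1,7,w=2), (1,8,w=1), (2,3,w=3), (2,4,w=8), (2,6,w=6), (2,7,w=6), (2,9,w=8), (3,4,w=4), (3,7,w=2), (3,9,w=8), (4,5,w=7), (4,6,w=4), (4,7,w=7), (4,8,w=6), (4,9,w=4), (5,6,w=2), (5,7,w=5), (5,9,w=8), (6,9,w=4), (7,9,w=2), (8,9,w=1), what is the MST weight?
17 (MST edges: (1,2,w=3), (1,5,w=2), (1,6,w=2), (1,7,w=2), (1,8,w=1), (3,4,w=4), (3,7,w=2), (8,9,w=1); sum of weights 3 + 2 + 2 + 2 + 1 + 4 + 2 + 1 = 17)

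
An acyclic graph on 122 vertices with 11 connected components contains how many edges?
111 (Each of the 11 component trees on V_i vertices has V_i - 1 edges; summing gives V - C = 122 - 11 = 111)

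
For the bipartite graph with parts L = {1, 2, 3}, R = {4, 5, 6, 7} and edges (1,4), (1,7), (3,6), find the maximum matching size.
2 (matching: (1,7), (3,6); upper bound min(|L|,|R|) = min(3,4) = 3)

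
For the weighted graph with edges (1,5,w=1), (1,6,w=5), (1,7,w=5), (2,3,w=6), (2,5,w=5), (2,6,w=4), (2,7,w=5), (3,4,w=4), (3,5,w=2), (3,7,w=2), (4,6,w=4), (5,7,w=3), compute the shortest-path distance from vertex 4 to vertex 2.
8 (path: 4 -> 6 -> 2; weights 4 + 4 = 8)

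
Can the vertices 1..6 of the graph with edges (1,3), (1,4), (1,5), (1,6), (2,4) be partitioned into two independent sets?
Yes. Partition: {1, 2}, {3, 4, 5, 6}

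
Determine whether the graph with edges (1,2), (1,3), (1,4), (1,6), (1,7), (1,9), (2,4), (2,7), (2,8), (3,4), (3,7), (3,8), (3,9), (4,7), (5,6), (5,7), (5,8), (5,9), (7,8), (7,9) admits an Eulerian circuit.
No (2 vertices have odd degree: {3, 7}; Eulerian circuit requires 0)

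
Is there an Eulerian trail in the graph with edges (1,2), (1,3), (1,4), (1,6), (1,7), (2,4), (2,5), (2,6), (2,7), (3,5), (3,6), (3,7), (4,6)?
No (4 vertices have odd degree: {1, 2, 4, 7}; Eulerian path requires 0 or 2)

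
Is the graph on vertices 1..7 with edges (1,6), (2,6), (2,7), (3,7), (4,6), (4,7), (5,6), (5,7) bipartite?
Yes. Partition: {1, 2, 3, 4, 5}, {6, 7}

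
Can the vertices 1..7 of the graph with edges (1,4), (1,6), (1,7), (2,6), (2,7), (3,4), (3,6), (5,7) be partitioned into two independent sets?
Yes. Partition: {1, 2, 3, 5}, {4, 6, 7}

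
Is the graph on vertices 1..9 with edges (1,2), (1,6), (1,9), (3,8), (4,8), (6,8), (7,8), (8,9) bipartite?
Yes. Partition: {1, 5, 8}, {2, 3, 4, 6, 7, 9}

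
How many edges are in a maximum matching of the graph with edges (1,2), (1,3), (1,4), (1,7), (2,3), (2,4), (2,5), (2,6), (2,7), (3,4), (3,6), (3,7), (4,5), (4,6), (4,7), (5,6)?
3 (matching: (1,7), (2,6), (4,5); upper bound floor(n/2) = floor(7/2) = 3)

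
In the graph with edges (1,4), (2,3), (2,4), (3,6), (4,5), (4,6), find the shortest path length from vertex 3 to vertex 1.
3 (path: 3 -> 2 -> 4 -> 1, 3 edges)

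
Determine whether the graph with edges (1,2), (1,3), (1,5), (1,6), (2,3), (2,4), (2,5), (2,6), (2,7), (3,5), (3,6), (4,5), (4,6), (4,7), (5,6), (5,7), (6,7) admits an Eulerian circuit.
Yes (the graph is connected and all 7 vertices have even degree)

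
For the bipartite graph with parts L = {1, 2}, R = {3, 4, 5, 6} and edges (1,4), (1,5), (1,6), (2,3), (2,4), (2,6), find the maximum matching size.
2 (matching: (1,5), (2,6); upper bound min(|L|,|R|) = min(2,4) = 2)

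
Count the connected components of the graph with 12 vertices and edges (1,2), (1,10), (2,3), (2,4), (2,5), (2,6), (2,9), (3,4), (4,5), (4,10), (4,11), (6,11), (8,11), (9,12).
2 (components: {1, 2, 3, 4, 5, 6, 8, 9, 10, 11, 12}, {7})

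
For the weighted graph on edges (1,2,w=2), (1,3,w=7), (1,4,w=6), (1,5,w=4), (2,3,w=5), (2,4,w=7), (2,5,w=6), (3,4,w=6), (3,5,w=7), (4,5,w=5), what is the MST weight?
16 (MST edges: (1,2,w=2), (1,5,w=4), (2,3,w=5), (4,5,w=5); sum of weights 2 + 4 + 5 + 5 = 16)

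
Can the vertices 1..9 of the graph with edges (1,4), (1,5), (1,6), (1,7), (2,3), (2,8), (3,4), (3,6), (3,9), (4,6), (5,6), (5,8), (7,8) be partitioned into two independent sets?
No (odd cycle of length 3: 6 -> 1 -> 4 -> 6)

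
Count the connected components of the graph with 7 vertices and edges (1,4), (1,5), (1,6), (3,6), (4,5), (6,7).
2 (components: {1, 3, 4, 5, 6, 7}, {2})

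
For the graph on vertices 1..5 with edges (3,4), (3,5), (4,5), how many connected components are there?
3 (components: {1}, {2}, {3, 4, 5})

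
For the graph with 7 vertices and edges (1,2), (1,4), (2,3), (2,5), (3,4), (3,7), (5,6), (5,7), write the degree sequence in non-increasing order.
[3, 3, 3, 2, 2, 2, 1] (degrees: deg(1)=2, deg(2)=3, deg(3)=3, deg(4)=2, deg(5)=3, deg(6)=1, deg(7)=2)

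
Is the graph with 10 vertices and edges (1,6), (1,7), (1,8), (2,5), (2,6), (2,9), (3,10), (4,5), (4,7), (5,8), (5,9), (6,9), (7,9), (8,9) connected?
No, it has 2 components: {1, 2, 4, 5, 6, 7, 8, 9}, {3, 10}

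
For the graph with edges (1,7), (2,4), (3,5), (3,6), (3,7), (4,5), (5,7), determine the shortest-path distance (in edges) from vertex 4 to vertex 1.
3 (path: 4 -> 5 -> 7 -> 1, 3 edges)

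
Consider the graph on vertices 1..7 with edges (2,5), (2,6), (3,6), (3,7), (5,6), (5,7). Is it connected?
No, it has 3 components: {1}, {2, 3, 5, 6, 7}, {4}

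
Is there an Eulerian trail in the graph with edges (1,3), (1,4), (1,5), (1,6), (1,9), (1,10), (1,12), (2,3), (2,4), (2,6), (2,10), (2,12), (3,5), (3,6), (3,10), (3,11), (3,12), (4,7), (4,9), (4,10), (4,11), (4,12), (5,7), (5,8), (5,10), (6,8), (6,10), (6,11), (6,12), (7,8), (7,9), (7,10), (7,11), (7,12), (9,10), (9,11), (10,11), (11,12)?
No (12 vertices have odd degree: {1, 2, 3, 4, 5, 6, 7, 8, 9, 10, 11, 12}; Eulerian path requires 0 or 2)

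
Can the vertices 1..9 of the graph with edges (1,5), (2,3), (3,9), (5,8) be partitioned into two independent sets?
Yes. Partition: {1, 2, 4, 6, 7, 8, 9}, {3, 5}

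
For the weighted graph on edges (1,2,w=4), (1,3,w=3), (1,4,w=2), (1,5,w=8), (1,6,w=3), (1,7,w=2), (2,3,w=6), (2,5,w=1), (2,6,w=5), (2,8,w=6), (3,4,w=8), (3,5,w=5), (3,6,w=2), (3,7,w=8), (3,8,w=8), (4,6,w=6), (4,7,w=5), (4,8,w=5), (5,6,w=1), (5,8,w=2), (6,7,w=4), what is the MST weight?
13 (MST edges: (1,3,w=3), (1,4,w=2), (1,7,w=2), (2,5,w=1), (3,6,w=2), (5,6,w=1), (5,8,w=2); sum of weights 3 + 2 + 2 + 1 + 2 + 1 + 2 = 13)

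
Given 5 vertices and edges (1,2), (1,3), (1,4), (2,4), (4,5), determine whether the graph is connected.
Yes (BFS from 1 visits [1, 2, 3, 4, 5] — all 5 vertices reached)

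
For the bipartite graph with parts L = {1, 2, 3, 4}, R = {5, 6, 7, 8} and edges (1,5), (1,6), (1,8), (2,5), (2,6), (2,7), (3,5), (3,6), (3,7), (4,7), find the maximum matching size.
4 (matching: (1,8), (2,5), (3,6), (4,7); upper bound min(|L|,|R|) = min(4,4) = 4)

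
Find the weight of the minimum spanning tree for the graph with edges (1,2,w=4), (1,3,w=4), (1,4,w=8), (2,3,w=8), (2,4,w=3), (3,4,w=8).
11 (MST edges: (1,2,w=4), (1,3,w=4), (2,4,w=3); sum of weights 4 + 4 + 3 = 11)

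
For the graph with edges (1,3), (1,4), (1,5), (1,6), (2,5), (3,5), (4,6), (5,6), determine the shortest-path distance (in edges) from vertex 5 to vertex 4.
2 (path: 5 -> 1 -> 4, 2 edges)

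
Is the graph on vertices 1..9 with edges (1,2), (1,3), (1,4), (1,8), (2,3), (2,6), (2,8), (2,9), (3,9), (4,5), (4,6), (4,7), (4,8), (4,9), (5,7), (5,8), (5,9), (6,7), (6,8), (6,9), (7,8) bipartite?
No (odd cycle of length 3: 4 -> 1 -> 8 -> 4)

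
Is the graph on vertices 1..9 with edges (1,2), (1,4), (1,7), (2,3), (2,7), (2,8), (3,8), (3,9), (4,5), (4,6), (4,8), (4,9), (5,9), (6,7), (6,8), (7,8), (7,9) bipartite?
No (odd cycle of length 3: 2 -> 1 -> 7 -> 2)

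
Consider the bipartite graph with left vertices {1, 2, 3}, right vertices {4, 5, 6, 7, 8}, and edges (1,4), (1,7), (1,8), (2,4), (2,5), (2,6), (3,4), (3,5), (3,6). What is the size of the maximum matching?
3 (matching: (1,8), (2,6), (3,5); upper bound min(|L|,|R|) = min(3,5) = 3)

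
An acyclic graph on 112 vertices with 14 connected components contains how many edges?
98 (Each of the 14 component trees on V_i vertices has V_i - 1 edges; summing gives V - C = 112 - 14 = 98)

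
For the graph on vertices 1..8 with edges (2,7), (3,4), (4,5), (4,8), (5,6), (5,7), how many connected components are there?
2 (components: {1}, {2, 3, 4, 5, 6, 7, 8})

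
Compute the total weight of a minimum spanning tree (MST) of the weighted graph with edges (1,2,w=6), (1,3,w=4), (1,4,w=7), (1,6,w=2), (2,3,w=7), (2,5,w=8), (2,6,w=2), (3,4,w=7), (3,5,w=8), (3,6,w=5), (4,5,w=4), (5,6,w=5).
17 (MST edges: (1,3,w=4), (1,6,w=2), (2,6,w=2), (4,5,w=4), (5,6,w=5); sum of weights 4 + 2 + 2 + 4 + 5 = 17)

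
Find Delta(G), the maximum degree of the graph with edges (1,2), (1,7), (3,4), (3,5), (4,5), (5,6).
3 (attained at vertex 5)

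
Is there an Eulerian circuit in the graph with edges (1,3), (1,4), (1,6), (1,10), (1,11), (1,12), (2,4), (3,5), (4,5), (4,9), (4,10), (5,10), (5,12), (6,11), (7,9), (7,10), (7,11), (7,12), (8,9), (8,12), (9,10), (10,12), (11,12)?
No (2 vertices have odd degree: {2, 4}; Eulerian circuit requires 0)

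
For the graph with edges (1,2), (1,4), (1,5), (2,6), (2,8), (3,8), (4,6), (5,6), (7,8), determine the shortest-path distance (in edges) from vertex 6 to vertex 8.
2 (path: 6 -> 2 -> 8, 2 edges)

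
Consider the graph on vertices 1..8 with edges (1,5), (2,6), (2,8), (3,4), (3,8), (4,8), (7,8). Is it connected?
No, it has 2 components: {1, 5}, {2, 3, 4, 6, 7, 8}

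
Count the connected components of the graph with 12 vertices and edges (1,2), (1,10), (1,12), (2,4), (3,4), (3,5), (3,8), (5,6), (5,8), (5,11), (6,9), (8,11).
2 (components: {1, 2, 3, 4, 5, 6, 8, 9, 10, 11, 12}, {7})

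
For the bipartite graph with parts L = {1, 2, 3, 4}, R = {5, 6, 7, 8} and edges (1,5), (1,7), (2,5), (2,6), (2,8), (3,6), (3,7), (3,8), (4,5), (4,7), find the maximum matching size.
4 (matching: (1,7), (2,8), (3,6), (4,5); upper bound min(|L|,|R|) = min(4,4) = 4)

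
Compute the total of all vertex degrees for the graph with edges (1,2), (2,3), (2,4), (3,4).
8 (handshake: sum of degrees = 2|E| = 2 x 4 = 8)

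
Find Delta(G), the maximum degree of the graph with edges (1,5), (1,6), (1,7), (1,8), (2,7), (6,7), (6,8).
4 (attained at vertex 1)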